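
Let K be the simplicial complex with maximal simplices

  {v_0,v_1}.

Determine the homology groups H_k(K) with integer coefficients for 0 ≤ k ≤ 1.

We work with the vertex ordering v_0 < v_1. The simplices of K, each written with vertices in increasing order, are:

  0-simplices (2): [v_0], [v_1]
  1-simplices (1): [v_0,v_1]

so the chain groups are C_0 ≅ Z^2, C_1 ≅ Z^1.

Boundary ∂_1: C_1 → C_0 sends each edge [p,q] (with p < q) to q − p.
The 2×1 boundary matrix has rank 1 and Smith normal form diag(1).

From H_k ≅ ker(∂_k) / im(∂_{k+1}) we obtain:

  H_0: rank C_0 − rank ∂_1 = 2 − 1 = 1, and the invariant factors of ∂_1 are all 1, so H_0 ≅ Z.
  H_1: rank ker ∂_1 − rank ∂_2 = (1 − 1) − 0 = 0, and there is no ∂_2, so H_1 ≅ 0.

H_0 = Z,  H_1 = 0.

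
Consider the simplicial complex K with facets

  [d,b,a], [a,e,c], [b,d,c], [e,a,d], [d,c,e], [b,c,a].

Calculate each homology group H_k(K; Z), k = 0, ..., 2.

H_0 ≅ Z,  H_1 = 0,  H_2 ≅ Z.

Take the total order a < b < c < d < e on the vertex set. Then K (dimension 2) consists of the simplices:

  0-simplices (5): a, b, c, d, e
  1-simplices (9): ab, ac, ad, ae, bc, bd, cd, ce, de
  2-simplices (6): abc, abd, ace, ade, bcd, cde

giving chain groups C_0 ≅ Z^5, C_1 ≅ Z^9, C_2 ≅ Z^6.

The boundary map ∂_1: C_1 → C_0 maps an edge to its endpoints' difference, ∂[p,q] = q − p. For instance
  ∂bc = c − b.
As a 5×9 matrix over Z this has rank 4, with invariant factors (1,1,1,1).

The boundary map ∂_2: C_2 → C_1 maps a triangle to the signed sum of its edges. For instance
  ∂ace = ce − ae + ac,
  ∂cde = de − ce + cd.
This gives a 9×6 integer matrix of rank 5; reducing to Smith normal form yields diagonal entries (1,1,1,1,1).

Reading off H_k = ker ∂_k / im ∂_{k+1}:

  H_0: rank C_0 − rank ∂_1 = 5 − 4 = 1, and the invariant factors of ∂_1 are all 1, so H_0 = Z.
  H_1: rank ker ∂_1 − rank ∂_2 = (9 − 4) − 5 = 0, and the invariant factors of ∂_2 are all 1, so H_1 = 0.
  H_2: rank ker ∂_2 − rank ∂_3 = (6 − 5) − 0 = 1, and there is no ∂_3, so H_2 = Z.

As a check, the Euler characteristic is 5 − 9 + 6 = 2, which agrees with 1 − 0 + 1 = 2.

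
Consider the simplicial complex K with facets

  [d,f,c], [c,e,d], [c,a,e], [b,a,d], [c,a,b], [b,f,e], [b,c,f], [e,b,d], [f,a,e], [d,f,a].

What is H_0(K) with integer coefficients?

K has 6 vertices, 15 edges, 10 triangles.
rank ∂_0 = 0, rank ∂_1 = 5 ⇒ b_0 = 6 − 0 − 5 = 1; all invariant factors of ∂_1 are 1 so no torsion. So H_0 = Z.

H_0 ≅ Z.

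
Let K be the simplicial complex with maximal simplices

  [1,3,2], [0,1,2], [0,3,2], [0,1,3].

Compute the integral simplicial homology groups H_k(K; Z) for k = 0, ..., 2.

H_0 ≅ Z,  H_1 = 0,  H_2 ≅ Z.

K has 4 vertices, 6 edges, 4 triangles.
rank ∂_0 = 0, rank ∂_1 = 3 ⇒ b_0 = 4 − 0 − 3 = 1; all invariant factors of ∂_1 are 1 so no torsion. So H_0 = Z.
rank ∂_1 = 3, rank ∂_2 = 3 ⇒ b_1 = 6 − 3 − 3 = 0; all invariant factors of ∂_2 are 1 so no torsion. So H_1 = 0.
rank ∂_2 = 3, rank ∂_3 = 0 ⇒ b_2 = 4 − 3 − 0 = 1. So H_2 = Z.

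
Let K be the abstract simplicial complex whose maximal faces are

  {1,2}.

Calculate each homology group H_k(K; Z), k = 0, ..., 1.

H_0 = Z,  H_1 = 0.

Take the total order 1 < 2 on the vertex set. Then K (dimension 1) consists of the simplices:

  0-simplices (2): [1], [2]
  1-simplices (1): [1,2]

giving chain groups C_0 ≅ Z^2, C_1 ≅ Z^1.

Boundary ∂_1: C_1 → C_0 sends each edge [p,q] (with p < q) to q − p. For instance
  ∂[1,2] = [2] − [1].
This gives a 2×1 integer matrix of rank 1; reducing to Smith normal form yields diagonal entries (1).

From H_k ≅ ker(∂_k) / im(∂_{k+1}) we obtain:

  H_0: rank C_0 − rank ∂_1 = 2 − 1 = 1, and the invariant factors of ∂_1 are all 1, so H_0 ≅ Z.
  H_1: rank ker ∂_1 − rank ∂_2 = (1 − 1) − 0 = 0, and there is no ∂_2, so H_1 ≅ 0.

As a check, the Euler characteristic is 2 − 1 = 1, which agrees with 1 − 0 = 1.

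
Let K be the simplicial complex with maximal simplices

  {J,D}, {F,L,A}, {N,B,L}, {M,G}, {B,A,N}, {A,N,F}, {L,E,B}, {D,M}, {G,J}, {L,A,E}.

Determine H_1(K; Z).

H_1 ≅ Z^2.

Fix the vertex order A < B < D < E < F < G < J < L < M < N and write every simplex with vertices in increasing order. Then dim K = 2 and the simplices of K are:

  0-simplices (10): A, B, D, E, F, G, J, L, M, N
  1-simplices (16): AB, AE, AF, AL, AN, BE, BL, BN, DJ, DM, EL, FL, FN, GJ, GM, LN
  2-simplices (6): ABN, AEL, AFL, AFN, BEL, BLN

so the chain groups are C_0 ≅ Z^10, C_1 ≅ Z^16, C_2 ≅ Z^6.

Boundary ∂_1: C_1 → C_0 maps an edge to its endpoints' difference, ∂[p,q] = q − p.
The 10×16 boundary matrix has rank 8 and Smith normal form diag(1,1,1,1,1,1,1,1).

Boundary ∂_2: C_2 → C_1 acts by ∂[p,q,r] = [q,r] − [p,r] + [p,q]. For instance
  ∂BLN = LN − BN + BL,
  ∂ABN = BN − AN + AB.
This gives a 16×6 integer matrix of rank 6; reducing to Smith normal form yields diagonal entries (1,1,1,1,1,1).

From H_k ≅ ker(∂_k) / im(∂_{k+1}) we obtain:

  H_1: rank ker ∂_1 − rank ∂_2 = (16 − 8) − 6 = 2, and the invariant factors of ∂_2 are all 1, so H_1 ≅ Z^2.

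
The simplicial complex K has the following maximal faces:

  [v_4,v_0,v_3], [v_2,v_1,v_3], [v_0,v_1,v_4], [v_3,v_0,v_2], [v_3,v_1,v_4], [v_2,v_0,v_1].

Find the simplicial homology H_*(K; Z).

H_0 = Z,  H_1 = 0,  H_2 = Z.

We work with the vertex ordering v_0 < v_1 < v_2 < v_3 < v_4. The simplices of K, each written with vertices in increasing order, are:

  0-simplices (5): [v_0], [v_1], [v_2], [v_3], [v_4]
  1-simplices (9): [v_0,v_1], [v_0,v_2], [v_0,v_3], [v_0,v_4], [v_1,v_2], [v_1,v_3], [v_1,v_4], [v_2,v_3], [v_3,v_4]
  2-simplices (6): [v_0,v_1,v_2], [v_0,v_1,v_4], [v_0,v_2,v_3], [v_0,v_3,v_4], [v_1,v_2,v_3], [v_1,v_3,v_4]

so the chain groups are C_0 ≅ Z^5, C_1 ≅ Z^9, C_2 ≅ Z^6.

∂_1: C_1 → C_0 is given by ∂[p,q] = [q] − [p].
The resulting 5×9 matrix has rank 4, and its Smith normal form has invariant factors (1,1,1,1).

Boundary ∂_2: C_2 → C_1 maps a triangle to the signed sum of its edges. For instance
  ∂[v_0,v_3,v_4] = [v_3,v_4] − [v_0,v_4] + [v_0,v_3],
  ∂[v_0,v_1,v_4] = [v_1,v_4] − [v_0,v_4] + [v_0,v_1].
The resulting 9×6 matrix has rank 5, and its Smith normal form has invariant factors (1,1,1,1,1).

Reading off H_k = ker ∂_k / im ∂_{k+1}:

  H_0: rank C_0 − rank ∂_1 = 5 − 4 = 1, and the invariant factors of ∂_1 are all 1, so H_0 ≅ Z.
  H_1: rank ker ∂_1 − rank ∂_2 = (9 − 4) − 5 = 0, and the invariant factors of ∂_2 are all 1, so H_1 ≅ 0.
  H_2: rank ker ∂_2 − rank ∂_3 = (6 − 5) − 0 = 1, and there is no ∂_3, so H_2 ≅ Z.

(K is a triangulation of the 2-sphere S^2.)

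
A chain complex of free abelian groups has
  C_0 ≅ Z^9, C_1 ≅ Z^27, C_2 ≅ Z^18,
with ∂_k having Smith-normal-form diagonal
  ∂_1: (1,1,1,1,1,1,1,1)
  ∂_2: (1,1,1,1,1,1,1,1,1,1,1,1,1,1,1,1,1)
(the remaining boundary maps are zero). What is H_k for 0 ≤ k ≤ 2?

H_0 ≅ Z,  H_1 ≅ Z^2,  H_2 ≅ Z.

H_0: b_0 = 9 − 0 − 8 = 1; torsion from ∂_1 factors > 1: none. So H_0 ≅ Z.
H_1: b_1 = 27 − 8 − 17 = 2; torsion from ∂_2 factors > 1: none. So H_1 ≅ Z^2.
H_2: b_2 = 18 − 17 − 0 = 1; torsion from ∂_3 factors > 1: none. So H_2 ≅ Z.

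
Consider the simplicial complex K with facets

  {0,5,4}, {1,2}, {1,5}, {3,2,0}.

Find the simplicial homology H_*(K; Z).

Order the vertices as 0 < 1 < 2 < 3 < 4 < 5. Listing each simplex with vertices in this order, K has dimension 2 with simplices:

  0-simplices (6): [0], [1], [2], [3], [4], [5]
  1-simplices (8): [0,2], [0,3], [0,4], [0,5], [1,2], [1,5], [2,3], [4,5]
  2-simplices (2): [0,2,3], [0,4,5]

giving chain groups C_0 ≅ Z^6, C_1 ≅ Z^8, C_2 ≅ Z^2.

Boundary ∂_1: C_1 → C_0 is given by ∂[p,q] = [q] − [p].
The 6×8 boundary matrix has rank 5 and Smith normal form diag(1,1,1,1,1).

The boundary map ∂_2: C_2 → C_1 sends each 2-simplex [p,q,r] to [q,r] − [p,r] + [p,q]. For instance
  ∂[0,2,3] = [2,3] − [0,3] + [0,2],
  ∂[0,4,5] = [4,5] − [0,5] + [0,4].
As a 8×2 matrix over Z this has rank 2, with invariant factors (1,1).

Computing H_k = (kernel of ∂_k) / (image of ∂_{k+1}):

  H_0: rank C_0 − rank ∂_1 = 6 − 5 = 1, and the invariant factors of ∂_1 are all 1, so H_0 ≅ Z.
  H_1: rank ker ∂_1 − rank ∂_2 = (8 − 5) − 2 = 1, and the invariant factors of ∂_2 are all 1, so H_1 ≅ Z.
  H_2: rank ker ∂_2 − rank ∂_3 = (2 − 2) − 0 = 0, and there is no ∂_3, so H_2 ≅ 0.

As a check, the Euler characteristic is 6 − 8 + 2 = 0, which agrees with 1 − 1 + 0 = 0.

H_0 ≅ Z,  H_1 ≅ Z,  H_2 = 0.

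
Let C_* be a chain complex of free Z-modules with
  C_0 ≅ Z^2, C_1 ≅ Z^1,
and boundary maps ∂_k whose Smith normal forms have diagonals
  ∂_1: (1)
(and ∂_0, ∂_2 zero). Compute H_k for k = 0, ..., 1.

H_0: b_0 = 2 − 0 − 1 = 1; torsion from ∂_1 factors > 1: none. So H_0 = Z.
H_1: b_1 = 1 − 1 − 0 = 0; torsion from ∂_2 factors > 1: none. So H_1 = 0.

H_0 = Z,  H_1 = 0.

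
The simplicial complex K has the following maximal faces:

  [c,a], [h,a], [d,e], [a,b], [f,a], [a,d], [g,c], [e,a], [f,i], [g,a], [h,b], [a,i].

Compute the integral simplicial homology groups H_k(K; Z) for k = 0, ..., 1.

Take the total order a < b < c < d < e < f < g < h < i on the vertex set. Then K (dimension 1) consists of the simplices:

  0-simplices (9): a, b, c, d, e, f, g, h, i
  1-simplices (12): ab, ac, ad, ae, af, ag, ah, ai, bh, cg, de, fi

giving chain groups C_0 ≅ Z^9, C_1 ≅ Z^12.

The boundary map ∂_1: C_1 → C_0 maps an edge to its endpoints' difference, ∂[p,q] = q − p.
This gives a 9×12 integer matrix of rank 8; reducing to Smith normal form yields diagonal entries (1,1,1,1,1,1,1,1).

Computing H_k = (kernel of ∂_k) / (image of ∂_{k+1}):

  H_0: rank C_0 − rank ∂_1 = 9 − 8 = 1, and the invariant factors of ∂_1 are all 1, so H_0 = Z.
  H_1: rank ker ∂_1 − rank ∂_2 = (12 − 8) − 0 = 4, and there is no ∂_2, so H_1 = Z^4.

H_0 = Z,  H_1 = Z^4.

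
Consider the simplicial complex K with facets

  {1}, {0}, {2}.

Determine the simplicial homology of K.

H_0 = Z^3.

Take the total order 0 < 1 < 2 on the vertex set. Then K (dimension 0) consists of the simplices:

  0-simplices (3): [0], [1], [2]

Hence C_0 ≅ Z^3.

Now H_k = ker ∂_k / im ∂_{k+1}, so:

  H_0: rank C_0 − rank ∂_1 = 3 − 0 = 3, and there is no ∂_1, so H_0 = Z^3.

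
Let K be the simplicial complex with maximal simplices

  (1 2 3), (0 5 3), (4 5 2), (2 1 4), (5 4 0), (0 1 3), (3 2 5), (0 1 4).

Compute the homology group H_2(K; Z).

H_2 ≅ Z.

Fix the vertex order 0 < 1 < 2 < 3 < 4 < 5 and write every simplex with vertices in increasing order. Then dim K = 2 and the simplices of K are:

  0-simplices (6): [0], [1], [2], [3], [4], [5]
  1-simplices (12): [0,1], [0,3], [0,4], [0,5], [1,2], [1,3], [1,4], [2,3], [2,4], [2,5], [3,5], [4,5]
  2-simplices (8): [0,1,3], [0,1,4], [0,3,5], [0,4,5], [1,2,3], [1,2,4], [2,3,5], [2,4,5]

so the chain groups are C_0 ≅ Z^6, C_1 ≅ Z^12, C_2 ≅ Z^8.

∂_1: C_1 → C_0 maps an edge to its endpoints' difference, ∂[p,q] = q − p.
The resulting 6×12 matrix has rank 5, and its Smith normal form has invariant factors (1,1,1,1,1).

Boundary ∂_2: C_2 → C_1 maps a triangle to the signed sum of its edges. For instance
  ∂[0,3,5] = [3,5] − [0,5] + [0,3],
  ∂[1,2,4] = [2,4] − [1,4] + [1,2].
This gives a 12×8 integer matrix of rank 7; reducing to Smith normal form yields diagonal entries (1,1,1,1,1,1,1).

Reading off H_k = ker ∂_k / im ∂_{k+1}:

  H_2: rank ker ∂_2 − rank ∂_3 = (8 − 7) − 0 = 1, and there is no ∂_3, so H_2 = Z.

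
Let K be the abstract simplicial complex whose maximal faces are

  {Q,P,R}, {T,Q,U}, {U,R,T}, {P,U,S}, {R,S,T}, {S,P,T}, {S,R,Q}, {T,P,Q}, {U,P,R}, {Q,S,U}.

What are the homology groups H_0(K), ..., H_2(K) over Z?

Take the total order P < Q < R < S < T < U on the vertex set. Then K (dimension 2) consists of the simplices:

  0-simplices (6): P, Q, R, S, T, U
  1-simplices (15): PQ, PR, PS, PT, PU, QR, QS, QT, QU, RS, RT, RU, ST, SU, TU
  2-simplices (10): PQR, PQT, PRU, PST, PSU, QRS, QSU, QTU, RST, RTU

Hence C_0 ≅ Z^6, C_1 ≅ Z^15, C_2 ≅ Z^10.

The boundary map ∂_1: C_1 → C_0 sends each edge [p,q] (with p < q) to q − p.
As a 6×15 matrix over Z this has rank 5, with invariant factors (1,1,1,1,1).

The boundary map ∂_2: C_2 → C_1 maps a triangle to the signed sum of its edges. For instance
  ∂QRS = RS − QS + QR,
  ∂RTU = TU − RU + RT.
This gives a 15×10 integer matrix of rank 10; reducing to Smith normal form yields diagonal entries (1,1,1,1,1,1,1,1,1,2).

Now H_k = ker ∂_k / im ∂_{k+1}, so:

  H_0: rank C_0 − rank ∂_1 = 6 − 5 = 1, and the invariant factors of ∂_1 are all 1, so H_0 ≅ Z.
  H_1: rank ker ∂_1 − rank ∂_2 = (15 − 5) − 10 = 0, and ∂_2 has invariant factor 2 > 1, so H_1 ≅ Z/2.
  H_2: rank ker ∂_2 − rank ∂_3 = (10 − 10) − 0 = 0, and there is no ∂_3, so H_2 ≅ 0.

H_0 = Z,  H_1 = Z/2,  H_2 = 0.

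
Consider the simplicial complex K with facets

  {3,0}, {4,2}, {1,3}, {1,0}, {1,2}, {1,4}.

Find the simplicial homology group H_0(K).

H_0 = Z.

Order the vertices as 0 < 1 < 2 < 3 < 4. Listing each simplex with vertices in this order, K has dimension 1 with simplices:

  0-simplices (5): [0], [1], [2], [3], [4]
  1-simplices (6): [0,1], [0,3], [1,2], [1,3], [1,4], [2,4]

so the chain groups are C_0 ≅ Z^5, C_1 ≅ Z^6.

The boundary map ∂_1: C_1 → C_0 maps an edge to its endpoints' difference, ∂[p,q] = q − p. For instance
  ∂[0,3] = [3] − [0].
The 5×6 boundary matrix has rank 4 and Smith normal form diag(1,1,1,1).

Reading off H_k = ker ∂_k / im ∂_{k+1}:

  H_0: rank C_0 − rank ∂_1 = 5 − 4 = 1, and the invariant factors of ∂_1 are all 1, so H_0 ≅ Z.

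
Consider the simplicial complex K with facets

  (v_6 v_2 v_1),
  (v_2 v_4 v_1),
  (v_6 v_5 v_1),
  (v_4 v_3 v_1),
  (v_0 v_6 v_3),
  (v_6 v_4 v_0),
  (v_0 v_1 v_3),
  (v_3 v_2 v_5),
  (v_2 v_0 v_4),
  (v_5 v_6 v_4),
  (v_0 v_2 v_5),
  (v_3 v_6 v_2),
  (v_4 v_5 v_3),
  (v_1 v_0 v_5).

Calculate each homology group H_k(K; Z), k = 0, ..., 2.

Fix the vertex order v_0 < v_1 < v_2 < v_3 < v_4 < v_5 < v_6 and write every simplex with vertices in increasing order. Then dim K = 2 and the simplices of K are:

  0-simplices (7): [v_0], [v_1], [v_2], [v_3], [v_4], [v_5], [v_6]
  1-simplices (21): (21 of them)
  2-simplices (14): (14 of them)

so the chain groups are C_0 ≅ Z^7, C_1 ≅ Z^21, C_2 ≅ Z^14.

∂_1: C_1 → C_0 sends each edge [p,q] (with p < q) to q − p. For instance
  ∂[v_2,v_4] = [v_4] − [v_2].
As a 7×21 matrix over Z this has rank 6, with invariant factors (1,1,1,1,1,1).

∂_2: C_2 → C_1 maps a triangle to the signed sum of its edges. For instance
  ∂[v_1,v_2,v_6] = [v_2,v_6] − [v_1,v_6] + [v_1,v_2],
  ∂[v_2,v_3,v_5] = [v_3,v_5] − [v_2,v_5] + [v_2,v_3].
As a 21×14 matrix over Z this has rank 13, with invariant factors (1,1,1,1,1,1,1,1,1,1,1,1,1).

From H_k ≅ ker(∂_k) / im(∂_{k+1}) we obtain:

  H_0: rank C_0 − rank ∂_1 = 7 − 6 = 1, and the invariant factors of ∂_1 are all 1, so H_0 ≅ Z.
  H_1: rank ker ∂_1 − rank ∂_2 = (21 − 6) − 13 = 2, and the invariant factors of ∂_2 are all 1, so H_1 ≅ Z^2.
  H_2: rank ker ∂_2 − rank ∂_3 = (14 − 13) − 0 = 1, and there is no ∂_3, so H_2 ≅ Z.

As a check, the Euler characteristic is 7 − 21 + 14 = 0, which agrees with 1 − 2 + 1 = 0.
(K is a triangulation of the torus T^2.)

H_0 = Z,  H_1 = Z^2,  H_2 = Z.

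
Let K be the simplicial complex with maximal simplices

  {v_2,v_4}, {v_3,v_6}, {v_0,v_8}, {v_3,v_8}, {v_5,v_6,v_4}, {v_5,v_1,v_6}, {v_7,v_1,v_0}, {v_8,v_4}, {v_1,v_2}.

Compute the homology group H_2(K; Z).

H_2 ≅ 0.

We work with the vertex ordering v_0 < v_1 < v_2 < v_3 < v_4 < v_5 < v_6 < v_7 < v_8. The simplices of K, each written with vertices in increasing order, are:

  0-simplices (9): [v_0], [v_1], [v_2], [v_3], [v_4], [v_5], [v_6], [v_7], [v_8]
  1-simplices (14): [v_0,v_1], [v_0,v_7], [v_0,v_8], [v_1,v_2], [v_1,v_5], [v_1,v_6], [v_1,v_7], [v_2,v_4], [v_3,v_6], [v_3,v_8], [v_4,v_5], [v_4,v_6], [v_4,v_8], [v_5,v_6]
  2-simplices (3): [v_0,v_1,v_7], [v_1,v_5,v_6], [v_4,v_5,v_6]

so the chain groups are C_0 ≅ Z^9, C_1 ≅ Z^14, C_2 ≅ Z^3.

∂_1: C_1 → C_0 maps an edge to its endpoints' difference, ∂[p,q] = q − p.
The resulting 9×14 matrix has rank 8, and its Smith normal form has invariant factors (1,1,1,1,1,1,1,1).

Boundary ∂_2: C_2 → C_1 acts by ∂[p,q,r] = [q,r] − [p,r] + [p,q]. For instance
  ∂[v_4,v_5,v_6] = [v_5,v_6] − [v_4,v_6] + [v_4,v_5],
  ∂[v_0,v_1,v_7] = [v_1,v_7] − [v_0,v_7] + [v_0,v_1].
The 14×3 boundary matrix has rank 3 and Smith normal form diag(1,1,1).

Computing H_k = (kernel of ∂_k) / (image of ∂_{k+1}):

  H_2: rank ker ∂_2 − rank ∂_3 = (3 − 3) − 0 = 0, and there is no ∂_3, so H_2 = 0.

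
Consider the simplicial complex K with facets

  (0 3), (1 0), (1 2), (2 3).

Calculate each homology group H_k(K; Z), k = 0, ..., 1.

H_0 ≅ Z,  H_1 ≅ Z.

Fix the vertex order 0 < 1 < 2 < 3 and write every simplex with vertices in increasing order. Then dim K = 1 and the simplices of K are:

  0-simplices (4): [0], [1], [2], [3]
  1-simplices (4): [0,1], [0,3], [1,2], [2,3]

giving chain groups C_0 ≅ Z^4, C_1 ≅ Z^4.

∂_1: C_1 → C_0 is given by ∂[p,q] = [q] − [p].
The 4×4 boundary matrix has rank 3 and Smith normal form diag(1,1,1).

Reading off H_k = ker ∂_k / im ∂_{k+1}:

  H_0: rank C_0 − rank ∂_1 = 4 − 3 = 1, and the invariant factors of ∂_1 are all 1, so H_0 ≅ Z.
  H_1: rank ker ∂_1 − rank ∂_2 = (4 − 3) − 0 = 1, and there is no ∂_2, so H_1 ≅ Z.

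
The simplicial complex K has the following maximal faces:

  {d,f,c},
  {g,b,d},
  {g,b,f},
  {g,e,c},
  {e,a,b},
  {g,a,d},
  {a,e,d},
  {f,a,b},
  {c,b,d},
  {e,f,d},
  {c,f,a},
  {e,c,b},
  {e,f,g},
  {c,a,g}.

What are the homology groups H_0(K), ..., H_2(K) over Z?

H_0 = Z,  H_1 = Z^2,  H_2 = Z.

Take the total order a < b < c < d < e < f < g on the vertex set. Then K (dimension 2) consists of the simplices:

  0-simplices (7): a, b, c, d, e, f, g
  1-simplices (21): ab, ac, ad, ae, af, ag, bc, bd, be, bf, bg, cd, ce, cf, cg, de, df, dg, ef, eg, fg
  2-simplices (14): abe, abf, acf, acg, ade, adg, bcd, bce, bdg, bfg, cdf, ceg, def, efg

so the chain groups are C_0 ≅ Z^7, C_1 ≅ Z^21, C_2 ≅ Z^14.

∂_1: C_1 → C_0 is given by ∂[p,q] = [q] − [p].
The resulting 7×21 matrix has rank 6, and its Smith normal form has invariant factors (1,1,1,1,1,1).

The boundary map ∂_2: C_2 → C_1 sends each 2-simplex [p,q,r] to [q,r] − [p,r] + [p,q]. For instance
  ∂def = ef − df + de,
  ∂ceg = eg − cg + ce.
The resulting 21×14 matrix has rank 13, and its Smith normal form has invariant factors (1,1,1,1,1,1,1,1,1,1,1,1,1).

Reading off H_k = ker ∂_k / im ∂_{k+1}:

  H_0: rank C_0 − rank ∂_1 = 7 − 6 = 1, and the invariant factors of ∂_1 are all 1, so H_0 = Z.
  H_1: rank ker ∂_1 − rank ∂_2 = (21 − 6) − 13 = 2, and the invariant factors of ∂_2 are all 1, so H_1 = Z^2.
  H_2: rank ker ∂_2 − rank ∂_3 = (14 − 13) − 0 = 1, and there is no ∂_3, so H_2 = Z.

As a check, the Euler characteristic is 7 − 21 + 14 = 0, which agrees with 1 − 2 + 1 = 0.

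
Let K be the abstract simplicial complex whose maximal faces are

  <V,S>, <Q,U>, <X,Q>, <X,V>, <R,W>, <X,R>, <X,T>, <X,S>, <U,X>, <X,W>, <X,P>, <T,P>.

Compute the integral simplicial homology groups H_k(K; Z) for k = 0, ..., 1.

H_0 = Z,  H_1 = Z^4.

We work with the vertex ordering P < Q < R < S < T < U < V < W < X. The simplices of K, each written with vertices in increasing order, are:

  0-simplices (9): P, Q, R, S, T, U, V, W, X
  1-simplices (12): PT, PX, QU, QX, RW, RX, SV, SX, TX, UX, VX, WX

Hence C_0 ≅ Z^9, C_1 ≅ Z^12.

The boundary map ∂_1: C_1 → C_0 maps an edge to its endpoints' difference, ∂[p,q] = q − p.
The 9×12 boundary matrix has rank 8 and Smith normal form diag(1,1,1,1,1,1,1,1).

Reading off H_k = ker ∂_k / im ∂_{k+1}:

  H_0: rank C_0 − rank ∂_1 = 9 − 8 = 1, and the invariant factors of ∂_1 are all 1, so H_0 ≅ Z.
  H_1: rank ker ∂_1 − rank ∂_2 = (12 − 8) − 0 = 4, and there is no ∂_2, so H_1 ≅ Z^4.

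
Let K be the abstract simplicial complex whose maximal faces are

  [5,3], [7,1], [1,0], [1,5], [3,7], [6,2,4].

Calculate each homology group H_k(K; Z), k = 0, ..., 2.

H_0 ≅ Z^2,  H_1 ≅ Z,  H_2 = 0.

Take the total order 0 < 1 < 2 < 3 < 4 < 5 < 6 < 7 on the vertex set. Then K (dimension 2) consists of the simplices:

  0-simplices (8): [0], [1], [2], [3], [4], [5], [6], [7]
  1-simplices (8): [0,1], [1,5], [1,7], [2,4], [2,6], [3,5], [3,7], [4,6]
  2-simplices (1): [2,4,6]

so the chain groups are C_0 ≅ Z^8, C_1 ≅ Z^8, C_2 ≅ Z^1.

∂_1: C_1 → C_0 maps an edge to its endpoints' difference, ∂[p,q] = q − p. For instance
  ∂[2,4] = [4] − [2].
As a 8×8 matrix over Z this has rank 6, with invariant factors (1,1,1,1,1,1).

Boundary ∂_2: C_2 → C_1 acts by ∂[p,q,r] = [q,r] − [p,r] + [p,q]. For instance
  ∂[2,4,6] = [4,6] − [2,6] + [2,4].
As a 8×1 matrix over Z this has rank 1, with invariant factors (1).

Reading off H_k = ker ∂_k / im ∂_{k+1}:

  H_0: rank C_0 − rank ∂_1 = 8 − 6 = 2, and the invariant factors of ∂_1 are all 1, so H_0 ≅ Z^2.
  H_1: rank ker ∂_1 − rank ∂_2 = (8 − 6) − 1 = 1, and the invariant factors of ∂_2 are all 1, so H_1 ≅ Z.
  H_2: rank ker ∂_2 − rank ∂_3 = (1 − 1) − 0 = 0, and there is no ∂_3, so H_2 ≅ 0.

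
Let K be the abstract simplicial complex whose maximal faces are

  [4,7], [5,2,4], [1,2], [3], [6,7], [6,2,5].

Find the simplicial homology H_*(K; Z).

H_0 = Z^2,  H_1 = Z,  H_2 = 0.

Fix the vertex order 1 < 2 < 3 < 4 < 5 < 6 < 7 and write every simplex with vertices in increasing order. Then dim K = 2 and the simplices of K are:

  0-simplices (7): [1], [2], [3], [4], [5], [6], [7]
  1-simplices (8): [1,2], [2,4], [2,5], [2,6], [4,5], [4,7], [5,6], [6,7]
  2-simplices (2): [2,4,5], [2,5,6]

so the chain groups are C_0 ≅ Z^7, C_1 ≅ Z^8, C_2 ≅ Z^2.

∂_1: C_1 → C_0 maps an edge to its endpoints' difference, ∂[p,q] = q − p. For instance
  ∂[6,7] = [7] − [6].
This gives a 7×8 integer matrix of rank 5; reducing to Smith normal form yields diagonal entries (1,1,1,1,1).

∂_2: C_2 → C_1 sends each 2-simplex [p,q,r] to [q,r] − [p,r] + [p,q]. For instance
  ∂[2,4,5] = [4,5] − [2,5] + [2,4],
  ∂[2,5,6] = [5,6] − [2,6] + [2,5].
The 8×2 boundary matrix has rank 2 and Smith normal form diag(1,1).

Now H_k = ker ∂_k / im ∂_{k+1}, so:

  H_0: rank C_0 − rank ∂_1 = 7 − 5 = 2, and the invariant factors of ∂_1 are all 1, so H_0 ≅ Z^2.
  H_1: rank ker ∂_1 − rank ∂_2 = (8 − 5) − 2 = 1, and the invariant factors of ∂_2 are all 1, so H_1 ≅ Z.
  H_2: rank ker ∂_2 − rank ∂_3 = (2 − 2) − 0 = 0, and there is no ∂_3, so H_2 ≅ 0.

As a check, the Euler characteristic is 7 − 8 + 2 = 1, which agrees with 2 − 1 + 0 = 1.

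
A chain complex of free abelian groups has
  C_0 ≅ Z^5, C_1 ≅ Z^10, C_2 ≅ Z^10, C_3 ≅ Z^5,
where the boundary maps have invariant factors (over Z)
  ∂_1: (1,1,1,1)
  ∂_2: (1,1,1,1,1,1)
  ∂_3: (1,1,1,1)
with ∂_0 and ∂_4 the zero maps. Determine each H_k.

H_0 ≅ Z,  H_1 = 0,  H_2 = 0,  H_3 ≅ Z.

H_0: b_0 = 5 − 0 − 4 = 1; torsion from ∂_1 factors > 1: none. So H_0 ≅ Z.
H_1: b_1 = 10 − 4 − 6 = 0; torsion from ∂_2 factors > 1: none. So H_1 ≅ 0.
H_2: b_2 = 10 − 6 − 4 = 0; torsion from ∂_3 factors > 1: none. So H_2 ≅ 0.
H_3: b_3 = 5 − 4 − 0 = 1; torsion from ∂_4 factors > 1: none. So H_3 ≅ Z.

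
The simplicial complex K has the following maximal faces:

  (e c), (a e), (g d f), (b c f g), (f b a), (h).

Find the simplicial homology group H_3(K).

H_3 ≅ 0.

Take the total order a < b < c < d < e < f < g < h on the vertex set. Then K (dimension 3) consists of the simplices:

  0-simplices (8): a, b, c, d, e, f, g, h
  1-simplices (12): ab, ae, af, bc, bf, bg, ce, cf, cg, df, dg, fg
  2-simplices (6): abf, bcf, bcg, bfg, cfg, dfg
  3-simplices (1): bcfg

giving chain groups C_0 ≅ Z^8, C_1 ≅ Z^12, C_2 ≅ Z^6, C_3 ≅ Z^1.

The boundary map ∂_1: C_1 → C_0 maps an edge to its endpoints' difference, ∂[p,q] = q − p. For instance
  ∂df = f − d.
The 8×12 boundary matrix has rank 6 and Smith normal form diag(1,1,1,1,1,1).

Boundary ∂_2: C_2 → C_1 acts by ∂[p,q,r] = [q,r] − [p,r] + [p,q]. For instance
  ∂abf = bf − af + ab,
  ∂bcg = cg − bg + bc.
The resulting 12×6 matrix has rank 5, and its Smith normal form has invariant factors (1,1,1,1,1).

∂_3: C_3 → C_2 sends each 3-simplex σ to the alternating sum Σ_i (−1)^i (σ with its i-th vertex removed). For instance
  ∂bcfg = cfg − bfg + bcg − bcf.
This gives a 6×1 integer matrix of rank 1; reducing to Smith normal form yields diagonal entries (1).

Now H_k = ker ∂_k / im ∂_{k+1}, so:

  H_3: rank ker ∂_3 − rank ∂_4 = (1 − 1) − 0 = 0, and there is no ∂_4, so H_3 ≅ 0.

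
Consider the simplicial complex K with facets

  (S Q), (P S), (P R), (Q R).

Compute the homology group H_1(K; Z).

Order the vertices as P < Q < R < S. Listing each simplex with vertices in this order, K has dimension 1 with simplices:

  0-simplices (4): P, Q, R, S
  1-simplices (4): PR, PS, QR, QS

so the chain groups are C_0 ≅ Z^4, C_1 ≅ Z^4.

∂_1: C_1 → C_0 is given by ∂[p,q] = [q] − [p].
The 4×4 boundary matrix has rank 3 and Smith normal form diag(1,1,1).

Now H_k = ker ∂_k / im ∂_{k+1}, so:

  H_1: rank ker ∂_1 − rank ∂_2 = (4 − 3) − 0 = 1, and there is no ∂_2, so H_1 ≅ Z.

(K is a triangulation of the circle S^1.)

H_1 = Z.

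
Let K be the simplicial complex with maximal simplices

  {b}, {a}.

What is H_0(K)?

H_0 ≅ Z^2.

We work with the vertex ordering a < b. The simplices of K, each written with vertices in increasing order, are:

  0-simplices (2): a, b

so the chain groups are C_0 ≅ Z^2.

From H_k ≅ ker(∂_k) / im(∂_{k+1}) we obtain:

  H_0: rank C_0 − rank ∂_1 = 2 − 0 = 2, and there is no ∂_1, so H_0 = Z^2.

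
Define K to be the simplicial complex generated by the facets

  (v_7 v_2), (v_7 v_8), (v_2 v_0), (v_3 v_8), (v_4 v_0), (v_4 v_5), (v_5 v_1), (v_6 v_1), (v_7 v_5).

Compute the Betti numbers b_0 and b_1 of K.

K has 9 vertices, 9 edges.
rank ∂_0 = 0, rank ∂_1 = 8 ⇒ b_0 = 9 − 0 − 8 = 1; all invariant factors of ∂_1 are 1 so no torsion. So H_0 = Z.
rank ∂_1 = 8, rank ∂_2 = 0 ⇒ b_1 = 9 − 8 − 0 = 1. So H_1 = Z.

b_0 = 1, b_1 = 1.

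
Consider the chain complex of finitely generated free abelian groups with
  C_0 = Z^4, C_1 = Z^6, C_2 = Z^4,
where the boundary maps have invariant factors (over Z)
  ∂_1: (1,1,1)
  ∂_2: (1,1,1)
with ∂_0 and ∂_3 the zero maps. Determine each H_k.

H_0 ≅ Z,  H_1 = 0,  H_2 ≅ Z.

H_0: b_0 = 4 − 0 − 3 = 1; torsion from ∂_1 factors > 1: none. So H_0 ≅ Z.
H_1: b_1 = 6 − 3 − 3 = 0; torsion from ∂_2 factors > 1: none. So H_1 ≅ 0.
H_2: b_2 = 4 − 3 − 0 = 1; torsion from ∂_3 factors > 1: none. So H_2 ≅ Z.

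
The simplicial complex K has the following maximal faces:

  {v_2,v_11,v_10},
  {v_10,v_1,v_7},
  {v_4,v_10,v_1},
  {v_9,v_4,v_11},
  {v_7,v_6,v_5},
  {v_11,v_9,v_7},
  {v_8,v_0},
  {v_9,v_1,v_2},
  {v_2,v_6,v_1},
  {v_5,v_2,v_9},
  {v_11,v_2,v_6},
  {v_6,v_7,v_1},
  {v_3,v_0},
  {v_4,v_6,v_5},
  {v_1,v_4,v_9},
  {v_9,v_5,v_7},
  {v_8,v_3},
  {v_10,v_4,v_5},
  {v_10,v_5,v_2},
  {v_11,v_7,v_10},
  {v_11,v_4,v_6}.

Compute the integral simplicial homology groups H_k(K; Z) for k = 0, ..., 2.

H_0 ≅ Z^2,  H_1 ≅ Z^3,  H_2 ≅ Z.

Take the total order v_0 < v_1 < v_2 < v_3 < v_4 < v_5 < v_6 < v_7 < v_8 < v_9 < v_10 < v_11 on the vertex set. Then K (dimension 2) consists of the simplices:

  0-simplices (12): [v_0], [v_1], [v_2], [v_3], [v_4], [v_5], [v_6], [v_7], [v_8], [v_9], [v_10], [v_11]
  1-simplices (30): (30 of them)
  2-simplices (18): (18 of them)

so the chain groups are C_0 ≅ Z^12, C_1 ≅ Z^30, C_2 ≅ Z^18.

∂_1: C_1 → C_0 maps an edge to its endpoints' difference, ∂[p,q] = q − p. For instance
  ∂[v_4,v_6] = [v_6] − [v_4].
This gives a 12×30 integer matrix of rank 10; reducing to Smith normal form yields diagonal entries (1,1,1,1,1,1,1,1,1,1).

Boundary ∂_2: C_2 → C_1 maps a triangle to the signed sum of its edges. For instance
  ∂[v_7,v_9,v_11] = [v_9,v_11] − [v_7,v_11] + [v_7,v_9],
  ∂[v_4,v_6,v_11] = [v_6,v_11] − [v_4,v_11] + [v_4,v_6].
As a 30×18 matrix over Z this has rank 17, with invariant factors (1,1,1,1,1,1,1,1,1,1,1,1,1,1,1,1,1).

Computing H_k = (kernel of ∂_k) / (image of ∂_{k+1}):

  H_0: rank C_0 − rank ∂_1 = 12 − 10 = 2, and the invariant factors of ∂_1 are all 1, so H_0 = Z^2.
  H_1: rank ker ∂_1 − rank ∂_2 = (30 − 10) − 17 = 3, and the invariant factors of ∂_2 are all 1, so H_1 = Z^3.
  H_2: rank ker ∂_2 − rank ∂_3 = (18 − 17) − 0 = 1, and there is no ∂_3, so H_2 = Z.

As a check, the Euler characteristic is 12 − 30 + 18 = 0, which agrees with 2 − 3 + 1 = 0.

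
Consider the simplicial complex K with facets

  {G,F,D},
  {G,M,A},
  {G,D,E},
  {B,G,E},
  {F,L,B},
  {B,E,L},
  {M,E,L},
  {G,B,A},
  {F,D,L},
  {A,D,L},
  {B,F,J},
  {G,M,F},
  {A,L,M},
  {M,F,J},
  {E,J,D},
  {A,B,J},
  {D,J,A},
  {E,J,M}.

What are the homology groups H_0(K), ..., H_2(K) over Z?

We work with the vertex ordering A < B < D < E < F < G < J < L < M. The simplices of K, each written with vertices in increasing order, are:

  0-simplices (9): A, B, D, E, F, G, J, L, M
  1-simplices (27): AB, AD, AG, AJ, AL, AM, BE, BF, BG, BJ, BL, DE, DF, DG, DJ, DL, EG, EJ, EL, EM, FG, FJ, FL, FM, GM, JM, LM
  2-simplices (18): ABG, ABJ, ADJ, ADL, AGM, ALM, BEG, BEL, BFJ, BFL, DEG, DEJ, DFG, DFL, EJM, ELM, FGM, FJM

Hence C_0 ≅ Z^9, C_1 ≅ Z^27, C_2 ≅ Z^18.

∂_1: C_1 → C_0 is given by ∂[p,q] = [q] − [p].
As a 9×27 matrix over Z this has rank 8, with invariant factors (1,1,1,1,1,1,1,1).

∂_2: C_2 → C_1 acts by ∂[p,q,r] = [q,r] − [p,r] + [p,q]. For instance
  ∂EJM = JM − EM + EJ,
  ∂DEG = EG − DG + DE.
As a 27×18 matrix over Z this has rank 17, with invariant factors (1,1,1,1,1,1,1,1,1,1,1,1,1,1,1,1,1).

From H_k ≅ ker(∂_k) / im(∂_{k+1}) we obtain:

  H_0: rank C_0 − rank ∂_1 = 9 − 8 = 1, and the invariant factors of ∂_1 are all 1, so H_0 ≅ Z.
  H_1: rank ker ∂_1 − rank ∂_2 = (27 − 8) − 17 = 2, and the invariant factors of ∂_2 are all 1, so H_1 ≅ Z^2.
  H_2: rank ker ∂_2 − rank ∂_3 = (18 − 17) − 0 = 1, and there is no ∂_3, so H_2 ≅ Z.

(K is a triangulation of the torus T^2.)

H_0 ≅ Z,  H_1 ≅ Z^2,  H_2 ≅ Z.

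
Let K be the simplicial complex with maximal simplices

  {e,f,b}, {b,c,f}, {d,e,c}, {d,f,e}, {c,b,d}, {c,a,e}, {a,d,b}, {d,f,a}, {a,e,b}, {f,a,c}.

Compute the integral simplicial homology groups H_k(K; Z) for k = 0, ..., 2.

Take the total order a < b < c < d < e < f on the vertex set. Then K (dimension 2) consists of the simplices:

  0-simplices (6): a, b, c, d, e, f
  1-simplices (15): ab, ac, ad, ae, af, bc, bd, be, bf, cd, ce, cf, de, df, ef
  2-simplices (10): abd, abe, ace, acf, adf, bcd, bcf, bef, cde, def

so the chain groups are C_0 ≅ Z^6, C_1 ≅ Z^15, C_2 ≅ Z^10.

Boundary ∂_1: C_1 → C_0 maps an edge to its endpoints' difference, ∂[p,q] = q − p. For instance
  ∂ac = c − a.
The 6×15 boundary matrix has rank 5 and Smith normal form diag(1,1,1,1,1).

The boundary map ∂_2: C_2 → C_1 acts by ∂[p,q,r] = [q,r] − [p,r] + [p,q]. For instance
  ∂abe = be − ae + ab,
  ∂bcd = cd − bd + bc.
The resulting 15×10 matrix has rank 10, and its Smith normal form has invariant factors (1,1,1,1,1,1,1,1,1,2).

Now H_k = ker ∂_k / im ∂_{k+1}, so:

  H_0: rank C_0 − rank ∂_1 = 6 − 5 = 1, and the invariant factors of ∂_1 are all 1, so H_0 ≅ Z.
  H_1: rank ker ∂_1 − rank ∂_2 = (15 − 5) − 10 = 0, and ∂_2 has invariant factor 2 > 1, so H_1 ≅ Z/2.
  H_2: rank ker ∂_2 − rank ∂_3 = (10 − 10) − 0 = 0, and there is no ∂_3, so H_2 ≅ 0.

H_0 = Z,  H_1 = Z/2,  H_2 = 0.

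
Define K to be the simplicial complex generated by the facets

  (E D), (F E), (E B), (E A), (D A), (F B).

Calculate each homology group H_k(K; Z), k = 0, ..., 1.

We work with the vertex ordering A < B < D < E < F. The simplices of K, each written with vertices in increasing order, are:

  0-simplices (5): A, B, D, E, F
  1-simplices (6): AD, AE, BE, BF, DE, EF

so the chain groups are C_0 ≅ Z^5, C_1 ≅ Z^6.

Boundary ∂_1: C_1 → C_0 is given by ∂[p,q] = [q] − [p].
The resulting 5×6 matrix has rank 4, and its Smith normal form has invariant factors (1,1,1,1).

Computing H_k = (kernel of ∂_k) / (image of ∂_{k+1}):

  H_0: rank C_0 − rank ∂_1 = 5 − 4 = 1, and the invariant factors of ∂_1 are all 1, so H_0 = Z.
  H_1: rank ker ∂_1 − rank ∂_2 = (6 − 4) − 0 = 2, and there is no ∂_2, so H_1 = Z^2.

As a check, the Euler characteristic is 5 − 6 = -1, which agrees with 1 − 2 = -1.

H_0 = Z,  H_1 = Z^2.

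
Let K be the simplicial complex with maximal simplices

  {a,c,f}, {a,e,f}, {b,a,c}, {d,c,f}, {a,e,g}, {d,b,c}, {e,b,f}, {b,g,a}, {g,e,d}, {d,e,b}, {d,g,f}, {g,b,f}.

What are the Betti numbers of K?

b_0 = 1, b_1 = 0, b_2 = 0.

We work with the vertex ordering a < b < c < d < e < f < g. The simplices of K, each written with vertices in increasing order, are:

  0-simplices (7): a, b, c, d, e, f, g
  1-simplices (18): ab, ac, ae, af, ag, bc, bd, be, bf, bg, cd, cf, de, df, dg, ef, eg, fg
  2-simplices (12): abc, abg, acf, aef, aeg, bcd, bde, bef, bfg, cdf, deg, dfg

Hence C_0 ≅ Z^7, C_1 ≅ Z^18, C_2 ≅ Z^12.

The boundary map ∂_1: C_1 → C_0 sends each edge [p,q] (with p < q) to q − p. For instance
  ∂dg = g − d.
The 7×18 boundary matrix has rank 6 and Smith normal form diag(1,1,1,1,1,1).

∂_2: C_2 → C_1 maps a triangle to the signed sum of its edges. For instance
  ∂bfg = fg − bg + bf,
  ∂bcd = cd − bd + bc.
As a 18×12 matrix over Z this has rank 12, with invariant factors (1,1,1,1,1,1,1,1,1,1,1,2).

From H_k ≅ ker(∂_k) / im(∂_{k+1}) we obtain:

  H_0: rank C_0 − rank ∂_1 = 7 − 6 = 1, and the invariant factors of ∂_1 are all 1, so H_0 ≅ Z.
  H_1: rank ker ∂_1 − rank ∂_2 = (18 − 6) − 12 = 0, and ∂_2 has invariant factor 2 > 1, so H_1 ≅ Z/2.
  H_2: rank ker ∂_2 − rank ∂_3 = (12 − 12) − 0 = 0, and there is no ∂_3, so H_2 ≅ 0.

As a check, the Euler characteristic is 7 − 18 + 12 = 1, which agrees with 1 − 0 + 0 = 1.
(K is a triangulation of the real projective plane RP^2.)

Hence the Betti numbers are b_0 = 1, b_1 = 0, b_2 = 0.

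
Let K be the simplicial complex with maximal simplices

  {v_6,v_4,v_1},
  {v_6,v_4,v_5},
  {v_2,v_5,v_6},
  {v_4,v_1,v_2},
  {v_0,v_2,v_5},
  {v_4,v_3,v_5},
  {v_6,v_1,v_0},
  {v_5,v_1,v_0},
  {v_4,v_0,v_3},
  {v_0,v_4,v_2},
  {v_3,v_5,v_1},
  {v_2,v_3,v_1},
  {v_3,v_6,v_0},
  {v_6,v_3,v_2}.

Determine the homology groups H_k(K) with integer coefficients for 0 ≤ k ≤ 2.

Fix the vertex order v_0 < v_1 < v_2 < v_3 < v_4 < v_5 < v_6 and write every simplex with vertices in increasing order. Then dim K = 2 and the simplices of K are:

  0-simplices (7): [v_0], [v_1], [v_2], [v_3], [v_4], [v_5], [v_6]
  1-simplices (21): (21 of them)
  2-simplices (14): (14 of them)

giving chain groups C_0 ≅ Z^7, C_1 ≅ Z^21, C_2 ≅ Z^14.

Boundary ∂_1: C_1 → C_0 is given by ∂[p,q] = [q] − [p]. For instance
  ∂[v_0,v_1] = [v_1] − [v_0].
The 7×21 boundary matrix has rank 6 and Smith normal form diag(1,1,1,1,1,1).

The boundary map ∂_2: C_2 → C_1 maps a triangle to the signed sum of its edges. For instance
  ∂[v_1,v_2,v_3] = [v_2,v_3] − [v_1,v_3] + [v_1,v_2],
  ∂[v_0,v_1,v_5] = [v_1,v_5] − [v_0,v_5] + [v_0,v_1].
The 21×14 boundary matrix has rank 13 and Smith normal form diag(1,1,1,1,1,1,1,1,1,1,1,1,1).

Now H_k = ker ∂_k / im ∂_{k+1}, so:

  H_0: rank C_0 − rank ∂_1 = 7 − 6 = 1, and the invariant factors of ∂_1 are all 1, so H_0 = Z.
  H_1: rank ker ∂_1 − rank ∂_2 = (21 − 6) − 13 = 2, and the invariant factors of ∂_2 are all 1, so H_1 = Z^2.
  H_2: rank ker ∂_2 − rank ∂_3 = (14 − 13) − 0 = 1, and there is no ∂_3, so H_2 = Z.

H_0 = Z,  H_1 = Z^2,  H_2 = Z.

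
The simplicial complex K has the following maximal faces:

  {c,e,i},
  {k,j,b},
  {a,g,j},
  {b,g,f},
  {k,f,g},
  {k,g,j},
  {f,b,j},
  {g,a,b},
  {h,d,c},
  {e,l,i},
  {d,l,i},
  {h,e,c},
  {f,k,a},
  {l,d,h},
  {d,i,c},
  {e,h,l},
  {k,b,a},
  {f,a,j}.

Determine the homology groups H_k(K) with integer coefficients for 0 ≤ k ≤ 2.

H_0 = Z^2,  H_1 = Z/2,  H_2 = Z.

K has 12 vertices, 27 edges, 18 triangles.
rank ∂_0 = 0, rank ∂_1 = 10 ⇒ b_0 = 12 − 0 − 10 = 2; all invariant factors of ∂_1 are 1 so no torsion. So H_0 ≅ Z^2.
rank ∂_1 = 10, rank ∂_2 = 17 ⇒ b_1 = 27 − 10 − 17 = 0; ∂_2 has invariant factor(s) [2] giving torsion. So H_1 ≅ Z/2.
rank ∂_2 = 17, rank ∂_3 = 0 ⇒ b_2 = 18 − 17 − 0 = 1. So H_2 ≅ Z.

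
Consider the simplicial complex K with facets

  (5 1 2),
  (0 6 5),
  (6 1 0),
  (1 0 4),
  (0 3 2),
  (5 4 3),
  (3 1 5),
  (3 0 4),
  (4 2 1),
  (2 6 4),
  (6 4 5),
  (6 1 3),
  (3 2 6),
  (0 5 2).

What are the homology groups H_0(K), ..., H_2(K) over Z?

We work with the vertex ordering 0 < 1 < 2 < 3 < 4 < 5 < 6. The simplices of K, each written with vertices in increasing order, are:

  0-simplices (7): [0], [1], [2], [3], [4], [5], [6]
  1-simplices (21): [0,1], [0,2], [0,3], [0,4], [0,5], [0,6], [1,2], [1,3], [1,4], [1,5], [1,6], [2,3], [2,4], [2,5], [2,6], [3,4], [3,5], [3,6], [4,5], [4,6], [5,6]
  2-simplices (14): [0,1,4], [0,1,6], [0,2,3], [0,2,5], [0,3,4], [0,5,6], [1,2,4], [1,2,5], [1,3,5], [1,3,6], [2,3,6], [2,4,6], [3,4,5], [4,5,6]

so the chain groups are C_0 ≅ Z^7, C_1 ≅ Z^21, C_2 ≅ Z^14.

Boundary ∂_1: C_1 → C_0 is given by ∂[p,q] = [q] − [p]. For instance
  ∂[0,3] = [3] − [0].
The 7×21 boundary matrix has rank 6 and Smith normal form diag(1,1,1,1,1,1).

∂_2: C_2 → C_1 sends each 2-simplex [p,q,r] to [q,r] − [p,r] + [p,q]. For instance
  ∂[3,4,5] = [4,5] − [3,5] + [3,4],
  ∂[0,3,4] = [3,4] − [0,4] + [0,3].
This gives a 21×14 integer matrix of rank 13; reducing to Smith normal form yields diagonal entries (1,1,1,1,1,1,1,1,1,1,1,1,1).

Computing H_k = (kernel of ∂_k) / (image of ∂_{k+1}):

  H_0: rank C_0 − rank ∂_1 = 7 − 6 = 1, and the invariant factors of ∂_1 are all 1, so H_0 ≅ Z.
  H_1: rank ker ∂_1 − rank ∂_2 = (21 − 6) − 13 = 2, and the invariant factors of ∂_2 are all 1, so H_1 ≅ Z^2.
  H_2: rank ker ∂_2 − rank ∂_3 = (14 − 13) − 0 = 1, and there is no ∂_3, so H_2 ≅ Z.

As a check, the Euler characteristic is 7 − 21 + 14 = 0, which agrees with 1 − 2 + 1 = 0.

H_0 = Z,  H_1 = Z^2,  H_2 = Z.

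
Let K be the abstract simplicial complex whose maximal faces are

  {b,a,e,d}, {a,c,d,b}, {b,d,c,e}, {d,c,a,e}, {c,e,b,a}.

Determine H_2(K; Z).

Fix the vertex order a < b < c < d < e and write every simplex with vertices in increasing order. Then dim K = 3 and the simplices of K are:

  0-simplices (5): a, b, c, d, e
  1-simplices (10): ab, ac, ad, ae, bc, bd, be, cd, ce, de
  2-simplices (10): abc, abd, abe, acd, ace, ade, bcd, bce, bde, cde
  3-simplices (5): abcd, abce, abde, acde, bcde

giving chain groups C_0 ≅ Z^5, C_1 ≅ Z^10, C_2 ≅ Z^10, C_3 ≅ Z^5.

∂_1: C_1 → C_0 is given by ∂[p,q] = [q] − [p]. For instance
  ∂ce = e − c.
The resulting 5×10 matrix has rank 4, and its Smith normal form has invariant factors (1,1,1,1).

The boundary map ∂_2: C_2 → C_1 maps a triangle to the signed sum of its edges. For instance
  ∂abd = bd − ad + ab,
  ∂bcd = cd − bd + bc.
The resulting 10×10 matrix has rank 6, and its Smith normal form has invariant factors (1,1,1,1,1,1).

Boundary ∂_3: C_3 → C_2 sends each 3-simplex σ to the alternating sum Σ_i (−1)^i (σ with its i-th vertex removed). For instance
  ∂bcde = cde − bde + bce − bcd,
  ∂acde = cde − ade + ace − acd.
This gives a 10×5 integer matrix of rank 4; reducing to Smith normal form yields diagonal entries (1,1,1,1).

Reading off H_k = ker ∂_k / im ∂_{k+1}:

  H_2: rank ker ∂_2 − rank ∂_3 = (10 − 6) − 4 = 0, and the invariant factors of ∂_3 are all 1, so H_2 ≅ 0.

H_2 = 0.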